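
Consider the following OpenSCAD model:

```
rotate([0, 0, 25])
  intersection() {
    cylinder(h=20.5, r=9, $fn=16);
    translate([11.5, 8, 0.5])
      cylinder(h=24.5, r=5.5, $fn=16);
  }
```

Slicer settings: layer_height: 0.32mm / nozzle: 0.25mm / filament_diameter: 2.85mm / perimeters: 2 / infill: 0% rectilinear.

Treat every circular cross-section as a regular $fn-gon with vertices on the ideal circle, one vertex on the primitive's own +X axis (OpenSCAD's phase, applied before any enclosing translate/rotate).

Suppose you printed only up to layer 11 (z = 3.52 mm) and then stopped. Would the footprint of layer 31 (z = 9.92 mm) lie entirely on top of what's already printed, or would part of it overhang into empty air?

Compare the two slices. At z = 3.52: the cylinder: section is a regular 16-gon, circumradius r=9 (area = (16/2)·9.000²·sin(360°/16) = 247.98 mm²); the r=5.5 cylinder at (11.5, 8) gives a regular 16-gon of circumradius 5.5 (constant along its height) (area = (16/2)·5.500²·sin(360°/16) = 92.61 mm²); After intersecting: the r=5.5 cylinder at (11.5, 8) partially overlaps the r=9 cylinder; clipping to the common part keeps 0.57 mm² — area = 0.57 mm²; (whole slice rotated 25° about Z — lengths, areas and connectivity unchanged). At z = 9.92: the r=9 cylinder contributes a regular 16-gon of circumradius 9 (area = (16/2)·9.000²·sin(360°/16) = 247.98 mm²); the cylinder at (11.5, 8): section is a regular 16-gon, circumradius r=5.5 (area = (16/2)·5.500²·sin(360°/16) = 92.61 mm²); Taking the intersection: the r=5.5 cylinder at (11.5, 8) partially overlaps the r=9 cylinder; clipping to the common part keeps 0.57 mm² — area = 0.57 mm²; (whole slice rotated 25° about Z — lengths, areas and connectivity unchanged). Checking containment: the cross-section at z = 9.92 is a subset of the cross-section at z = 3.52.

entirely on top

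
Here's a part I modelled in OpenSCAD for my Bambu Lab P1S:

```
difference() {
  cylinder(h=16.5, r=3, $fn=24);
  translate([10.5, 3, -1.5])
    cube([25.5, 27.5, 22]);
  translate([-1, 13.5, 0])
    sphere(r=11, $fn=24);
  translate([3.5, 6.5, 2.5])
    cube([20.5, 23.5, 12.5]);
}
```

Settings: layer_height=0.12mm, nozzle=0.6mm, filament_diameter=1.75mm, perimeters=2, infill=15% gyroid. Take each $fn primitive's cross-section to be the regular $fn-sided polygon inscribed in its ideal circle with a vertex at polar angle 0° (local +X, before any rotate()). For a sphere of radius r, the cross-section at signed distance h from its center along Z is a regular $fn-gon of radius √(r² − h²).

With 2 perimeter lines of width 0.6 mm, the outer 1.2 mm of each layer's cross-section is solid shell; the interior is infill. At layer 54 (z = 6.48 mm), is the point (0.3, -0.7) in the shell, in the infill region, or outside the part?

infill

At z = 6.48 mm: the cylinder: section is a regular 24-gon, circumradius r=3; the cube at (10.5, 3) is present — its section is the full 25.5×27.5 rectangle; the r=11 sphere at (-1, 13.5) contributes a regular 24-gon of circumradius √(11²−6.48²) = 8.889; the 20.5×23.5 cube at (3.5, 6.5) contributes its full rectangle; Subtracting the remaining from the first: starting from the r=3 cylinder, the 25.5×27.5 cube at (10.5, 3) misses the remaining region (no effect); the r=11 sphere at (-1, 13.5) misses the remaining region (no effect); the 20.5×23.5 cube at (3.5, 6.5) misses the remaining region (no effect) — 1 connected region. Overall, the cross-section is a single solid region. The nearest boundary edge runs (1.50, -2.60)→(0.78, -2.90); distance from the point to it = 2.21 mm. The point is inside the cross-section and 2.21 mm from the nearest boundary — more than the 1.2 mm shell width (2 × 0.6), so it's in the infill interior.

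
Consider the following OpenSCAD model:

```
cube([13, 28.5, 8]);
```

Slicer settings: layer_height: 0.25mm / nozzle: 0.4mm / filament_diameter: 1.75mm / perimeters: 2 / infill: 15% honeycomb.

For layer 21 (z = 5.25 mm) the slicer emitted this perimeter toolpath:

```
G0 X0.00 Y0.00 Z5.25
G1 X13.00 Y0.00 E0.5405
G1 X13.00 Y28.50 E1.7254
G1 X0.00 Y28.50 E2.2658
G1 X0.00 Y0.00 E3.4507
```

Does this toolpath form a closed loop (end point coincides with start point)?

Start point (G0): (0.00, 0.00). End point (last G1): the path returns to the start — closed.

yes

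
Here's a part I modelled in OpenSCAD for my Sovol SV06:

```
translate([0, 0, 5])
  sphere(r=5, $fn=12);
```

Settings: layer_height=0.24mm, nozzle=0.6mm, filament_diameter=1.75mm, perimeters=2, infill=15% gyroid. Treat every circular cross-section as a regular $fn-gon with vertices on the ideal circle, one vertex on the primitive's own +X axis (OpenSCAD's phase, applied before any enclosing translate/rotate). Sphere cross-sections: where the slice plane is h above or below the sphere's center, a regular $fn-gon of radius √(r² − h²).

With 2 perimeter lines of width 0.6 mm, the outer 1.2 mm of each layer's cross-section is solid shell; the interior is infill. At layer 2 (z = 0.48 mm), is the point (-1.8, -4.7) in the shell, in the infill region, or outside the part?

outside

At z = 0.48 mm: the r=5 sphere contributes a regular 12-gon of circumradius √(5²−4.52²) = 2.138. Overall, the cross-section is a single solid region. The nearest boundary edge runs (-1.07, -1.85)→(-0.00, -2.14); distance from the point to it = 2.94 mm. The point is not inside any of the regions above, so it lies outside the cross-section (2.94 mm from the nearest boundary).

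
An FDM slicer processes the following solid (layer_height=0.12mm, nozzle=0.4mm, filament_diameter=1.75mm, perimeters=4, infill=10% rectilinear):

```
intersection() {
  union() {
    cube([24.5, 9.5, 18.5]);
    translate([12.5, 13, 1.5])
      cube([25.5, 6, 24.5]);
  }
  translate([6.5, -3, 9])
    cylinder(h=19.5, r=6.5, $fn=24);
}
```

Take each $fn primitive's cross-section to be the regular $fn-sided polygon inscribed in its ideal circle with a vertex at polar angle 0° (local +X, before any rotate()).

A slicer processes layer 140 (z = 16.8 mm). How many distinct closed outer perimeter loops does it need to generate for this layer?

At z = 16.8 mm: the 24.5×9.5 cube contributes its full rectangle; the cube at (12.5, 13) is present — its section is the full 25.5×6 rectangle; Combining (union): the 2 present regions are separate (no shared area or edge), so areas and boundary lengths simply add and each stays a separate island — 2 connected regions; the r=6.5 cylinder at (6.5, -3) gives a regular 24-gon of circumradius 6.5 (constant along its height); Keeping only the common overlap: the r=6.5 cylinder at (6.5, -3) partially overlaps that combined region; clipping to the common part keeps 28.29 mm² — 1 connected region. The result has 1 disconnected region.

1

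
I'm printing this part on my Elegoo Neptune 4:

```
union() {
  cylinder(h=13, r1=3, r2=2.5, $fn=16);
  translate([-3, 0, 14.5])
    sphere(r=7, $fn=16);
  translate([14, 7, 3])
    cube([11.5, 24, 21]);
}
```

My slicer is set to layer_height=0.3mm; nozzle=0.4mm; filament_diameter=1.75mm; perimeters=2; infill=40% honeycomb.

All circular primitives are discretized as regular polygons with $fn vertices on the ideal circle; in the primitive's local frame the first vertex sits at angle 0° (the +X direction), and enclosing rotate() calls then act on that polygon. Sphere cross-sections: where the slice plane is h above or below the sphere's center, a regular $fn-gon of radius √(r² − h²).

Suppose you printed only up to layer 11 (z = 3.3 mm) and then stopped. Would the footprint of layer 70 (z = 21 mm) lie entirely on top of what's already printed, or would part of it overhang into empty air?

part overhangs

Compare the two slices. At z = 3.3: the cone (r1=3→r2=2.5) has section circumradius 2.873 here — a regular 16-gon (area = (16/2)·2.873²·sin(360°/16) = 25.27 mm²); the sphere at (-3, 0) is not intersected at this z (|z−center|=11.200 > r=7); the cube at (14, 7) (footprint 11.5×24) is included at this height (area 276.00 mm²); Combining (union): the 2 present regions are separate (no shared area or edge), so areas and boundary lengths simply add and each stays a separate island — area = 301.27 mm². At z = 21: the cone is absent (z outside [0, 13]); the r=7 sphere at (-3, 0) contributes a regular 16-gon of circumradius √(7²−6.5²) = 2.598 (area = (16/2)·2.598²·sin(360°/16) = 20.66 mm²); the 11.5×24 cube at (14, 7) contributes its full rectangle (area 276.00 mm²); Taking the union: the 2 present regions are separate (no shared area or edge), so areas and boundary lengths simply add and each stays a separate island — area = 296.66 mm². Checking containment: at z = 21 the cross-section extends beyond the z = 3.3 cross-section by about 13.10 mm².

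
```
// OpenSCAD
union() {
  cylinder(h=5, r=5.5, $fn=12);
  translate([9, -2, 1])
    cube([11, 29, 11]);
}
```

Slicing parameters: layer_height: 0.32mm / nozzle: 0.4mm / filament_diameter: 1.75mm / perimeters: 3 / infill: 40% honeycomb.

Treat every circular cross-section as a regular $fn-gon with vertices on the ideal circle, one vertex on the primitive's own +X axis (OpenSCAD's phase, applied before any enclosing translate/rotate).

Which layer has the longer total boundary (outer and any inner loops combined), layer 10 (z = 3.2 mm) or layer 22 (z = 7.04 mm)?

Layer 10 (z = 3.2): the r=5.5 cylinder contributes a regular 12-gon of circumradius 5.5 (perimeter = 2·12·5.500·sin(180°/12) = 34.16 mm); the cube at (9, -2) is present — its section is the full 11×29 rectangle (perimeter 80.00 mm); Combining (union): the 2 present regions are separate (no shared area or edge), so areas and boundary lengths simply add and each stays a separate island — boundary = 114.16 mm. So its perimeter = 114.16 mm. Layer 22 (z = 7.04): the cylinder is not intersected at this z (z outside [0, 5]); the 11×29 cube at (9, -2) contributes its full rectangle (perimeter 80.00 mm); Taking the union: only the 11×29 cube at (9, -2) is present, so the union is just that shape — boundary = 80.00 mm. So its perimeter = 80.00 mm. Layer 10 is larger (114.16 vs 80.00 mm).

layer 10 (z = 3.2 mm)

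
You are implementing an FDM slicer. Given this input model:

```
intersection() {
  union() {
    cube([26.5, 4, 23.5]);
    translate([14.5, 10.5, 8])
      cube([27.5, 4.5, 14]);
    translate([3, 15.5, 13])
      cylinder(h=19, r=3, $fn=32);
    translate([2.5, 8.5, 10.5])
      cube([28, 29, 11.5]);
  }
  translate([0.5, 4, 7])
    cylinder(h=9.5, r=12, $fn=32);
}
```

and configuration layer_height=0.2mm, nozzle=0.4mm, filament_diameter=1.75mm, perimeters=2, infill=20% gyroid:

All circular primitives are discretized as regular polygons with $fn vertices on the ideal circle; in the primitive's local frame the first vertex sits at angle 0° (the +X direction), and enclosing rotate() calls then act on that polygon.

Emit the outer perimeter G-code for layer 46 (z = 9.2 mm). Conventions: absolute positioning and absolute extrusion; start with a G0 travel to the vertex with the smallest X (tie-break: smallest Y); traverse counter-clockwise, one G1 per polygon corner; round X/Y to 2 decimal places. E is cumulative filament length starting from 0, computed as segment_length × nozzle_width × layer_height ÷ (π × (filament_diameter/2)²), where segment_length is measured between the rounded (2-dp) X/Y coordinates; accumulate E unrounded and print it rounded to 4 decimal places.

G0 X0.00 Y0.00 Z9.20
G1 X11.77 Y0.00 E0.3915
G1 X12.27 Y1.66 E0.4491
G1 X12.50 Y4.00 E0.5273
G1 X0.00 Y4.00 E0.9431
G1 X0.00 Y0.00 E1.0761

At z = 9.2 mm: the cube is present — its section is the full 26.5×4 rectangle; the 27.5×4.5 cube at (14.5, 10.5) contributes its full rectangle; the cylinder at (3, 15.5) is absent (z outside [13, 32]); the cube at (2.5, 8.5) does not reach this height (z outside [10.5, 22]); Combining (union): the 2 present regions are separate (no shared area or edge), so areas and boundary lengths simply add and each stays a separate island — 2 connected regions; the r=12 cylinder at (0.5, 4) contributes a regular 32-gon of circumradius 12; Keeping only the common overlap: the r=12 cylinder at (0.5, 4) partially overlaps that combined region; clipping to the common part keeps 48.93 mm² — 1 connected region. The outline is a single polygon with 5 vertices. Extrusion per mm of travel: 0.4 × 0.2 / (π × 0.875²) = 0.033260. Accumulating E over each segment gives final E = 1.0761.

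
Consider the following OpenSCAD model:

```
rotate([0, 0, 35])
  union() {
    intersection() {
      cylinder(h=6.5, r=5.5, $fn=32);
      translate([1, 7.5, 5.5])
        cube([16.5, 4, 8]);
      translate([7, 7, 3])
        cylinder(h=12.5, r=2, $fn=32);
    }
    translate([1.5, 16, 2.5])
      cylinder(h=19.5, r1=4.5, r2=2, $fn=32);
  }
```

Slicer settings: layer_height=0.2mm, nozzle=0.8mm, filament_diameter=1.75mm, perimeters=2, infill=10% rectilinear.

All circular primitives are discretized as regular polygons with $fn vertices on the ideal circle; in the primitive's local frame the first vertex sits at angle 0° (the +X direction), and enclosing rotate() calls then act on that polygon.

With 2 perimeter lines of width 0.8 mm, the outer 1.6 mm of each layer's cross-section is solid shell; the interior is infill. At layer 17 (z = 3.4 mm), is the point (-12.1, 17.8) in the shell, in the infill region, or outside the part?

At z = 3.4 mm: the cylinder: section is a regular 32-gon, circumradius r=5.5; the cube at (1, 7.5) is not intersected at this z (z outside [5.5, 13.5]); the r=2 cylinder at (7, 7) gives a regular 32-gon of circumradius 2 (constant along its height); Keeping only the common overlap: at least one operand is absent at this height, so nothing remains; the cone at (1.5, 16) (r1=4.5→r2=2) has section circumradius 4.385 here — a regular 32-gon; Combining (union): only the cone at (1.5, 16) is present, so the union is just that shape — 1 connected region; (rotated 35° about Z; rotation is an isometry so areas/perimeters/island counts are preserved). Overall, the cross-section is a single solid region. Undo the 35° rotation: the query point maps to (0.298, 21.521) in the un-rotated model frame. The nearest boundary edge runs (1.50, 20.38)→(0.64, 20.30); distance from the point to it = 1.27 mm. The point is not inside any of the regions above, so it lies outside the cross-section (1.27 mm from the nearest boundary).

outside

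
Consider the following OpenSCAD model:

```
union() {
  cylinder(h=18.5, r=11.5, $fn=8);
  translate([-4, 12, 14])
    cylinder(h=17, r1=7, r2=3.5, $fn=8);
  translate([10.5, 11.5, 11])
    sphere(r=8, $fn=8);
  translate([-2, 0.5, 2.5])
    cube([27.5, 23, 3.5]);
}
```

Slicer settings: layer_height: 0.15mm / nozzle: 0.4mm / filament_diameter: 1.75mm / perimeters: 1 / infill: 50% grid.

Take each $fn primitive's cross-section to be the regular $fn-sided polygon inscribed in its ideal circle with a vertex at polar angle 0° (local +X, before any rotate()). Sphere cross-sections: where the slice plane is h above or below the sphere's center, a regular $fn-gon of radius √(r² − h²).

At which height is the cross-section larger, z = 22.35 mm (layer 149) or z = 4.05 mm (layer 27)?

layer 27 (z = 4.05 mm)

Layer 149 (z = 22.35): the cylinder is absent (z outside [0, 18.5]); the cone at (-4, 12) contributes a regular 8-gon of circumradius 5.281 (interpolated between r1=7 and r2=3.5 at t=0.491) (area = (8/2)·5.281²·sin(360°/8) = 78.88 mm²); the sphere at (10.5, 11.5) is not intersected at this z (|z−center|=11.350 > r=8); the cube at (-2, 0.5) does not reach this height (z outside [2.5, 6]); Taking the union: only the cone at (-4, 12) is present, so the union is just that shape — area = 78.88 mm². So its area = 78.88 mm². Layer 27 (z = 4.05): the r=11.5 cylinder contributes a regular 8-gon of circumradius 11.5 (area = (8/2)·11.500²·sin(360°/8) = 374.06 mm²); the cone at (-4, 12) is not intersected at this z (z outside [14, 31]); the sphere at (10.5, 11.5): section is a regular 8-gon, circumradius = √(r²−h²) = √(8²−6.95²) = 3.962 (area = (8/2)·3.962²·sin(360°/8) = 44.40 mm²); the cube at (-2, 0.5) (footprint 27.5×23) is included at this height (area 632.50 mm²); Combining (union): the regions partially overlap — summed areas 1050.96 mm² minus the doubly-counted overlap 153.39 mm² gives 897.57 mm² — area = 897.57 mm². So its area = 897.57 mm². Layer 27 is larger (897.57 vs 78.88 mm²).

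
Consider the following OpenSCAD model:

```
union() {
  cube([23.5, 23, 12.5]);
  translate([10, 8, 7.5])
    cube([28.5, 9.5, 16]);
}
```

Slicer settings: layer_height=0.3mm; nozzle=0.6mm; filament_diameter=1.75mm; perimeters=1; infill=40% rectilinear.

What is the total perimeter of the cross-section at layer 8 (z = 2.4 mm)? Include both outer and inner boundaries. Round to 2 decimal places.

93.00 mm

At z = 2.4 mm: the 23.5×23 cube contributes its full rectangle (perimeter 93.00 mm); the cube at (10, 8) is absent (z outside [7.5, 23.5]); Merging all regions: only the 23.5×23 cube is present, so the union is just that shape — boundary = 93.00 mm. Overall, the cross-section is a single solid region. Total boundary length (outer) = 93.00 mm.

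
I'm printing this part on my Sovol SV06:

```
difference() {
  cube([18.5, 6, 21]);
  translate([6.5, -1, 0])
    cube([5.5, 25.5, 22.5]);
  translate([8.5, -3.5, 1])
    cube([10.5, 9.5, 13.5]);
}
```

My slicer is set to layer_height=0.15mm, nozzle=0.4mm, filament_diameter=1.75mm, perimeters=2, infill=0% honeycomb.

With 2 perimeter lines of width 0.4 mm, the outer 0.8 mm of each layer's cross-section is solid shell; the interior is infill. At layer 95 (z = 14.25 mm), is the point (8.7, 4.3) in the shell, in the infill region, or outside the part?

At z = 14.25 mm: the 18.5×6 cube contributes its full rectangle; the cube at (6.5, -1) is present — its section is the full 5.5×25.5 rectangle; the 10.5×9.5 cube at (8.5, -3.5) contributes its full rectangle; Taking the first minus the rest: starting from the 18.5×6 cube, the 5.5×25.5 cube at (6.5, -1) partially overlaps it — only the 33.00 mm² overlap (of its 140.25 mm²) is removed, clipping the outline; the 10.5×9.5 cube at (8.5, -3.5) partially overlaps it — only the 39.00 mm² overlap (of its 99.75 mm²) is removed, clipping the outline — 1 connected region. Overall, the cross-section is a single solid region. The nearest boundary edge runs (6.50, 6.00)→(6.50, 0.00); distance from the point to it = 2.20 mm. The point is not inside any of the regions above, so it lies outside the cross-section (2.20 mm from the nearest boundary).

outside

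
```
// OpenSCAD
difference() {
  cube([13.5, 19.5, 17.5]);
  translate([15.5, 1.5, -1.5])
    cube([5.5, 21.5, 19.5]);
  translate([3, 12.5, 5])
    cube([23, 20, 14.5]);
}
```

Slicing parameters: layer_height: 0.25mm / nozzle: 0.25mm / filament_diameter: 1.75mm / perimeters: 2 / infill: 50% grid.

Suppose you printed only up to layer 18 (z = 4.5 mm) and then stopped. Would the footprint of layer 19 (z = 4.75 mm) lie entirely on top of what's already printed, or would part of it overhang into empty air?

entirely on top

Compare the two slices. At z = 4.5: the cube (footprint 13.5×19.5) is included at this height (area 263.25 mm²); the cube at (15.5, 1.5) (footprint 5.5×21.5) is included at this height (area 118.25 mm²); the cube at (3, 12.5) is not intersected at this z (z outside [5, 19.5]); After the difference (first − rest): starting from the 13.5×19.5 cube (263.25 mm²), the 5.5×21.5 cube at (15.5, 1.5) misses the remaining region (no effect) — area = 263.25 mm². At z = 4.75: the 13.5×19.5 cube contributes its full rectangle (area 263.25 mm²); the cube at (15.5, 1.5) (footprint 5.5×21.5) is included at this height (area 118.25 mm²); the cube at (3, 12.5) is absent (z outside [5, 19.5]); Subtracting the remaining from the first: starting from the 13.5×19.5 cube (263.25 mm²), the 5.5×21.5 cube at (15.5, 1.5) misses the remaining region (no effect) — area = 263.25 mm². Checking containment: the cross-section at z = 4.75 is a subset of the cross-section at z = 4.5.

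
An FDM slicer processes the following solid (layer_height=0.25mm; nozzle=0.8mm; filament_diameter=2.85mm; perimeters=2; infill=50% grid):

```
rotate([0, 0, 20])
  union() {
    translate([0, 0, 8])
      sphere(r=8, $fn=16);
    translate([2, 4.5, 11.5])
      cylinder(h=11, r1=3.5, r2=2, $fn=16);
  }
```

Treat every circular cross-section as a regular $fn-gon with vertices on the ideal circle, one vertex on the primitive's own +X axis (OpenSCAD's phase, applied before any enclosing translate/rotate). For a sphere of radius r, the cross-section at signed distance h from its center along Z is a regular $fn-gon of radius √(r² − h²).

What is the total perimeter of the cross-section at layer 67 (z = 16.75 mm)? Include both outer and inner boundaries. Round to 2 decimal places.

17.38 mm

At z = 16.75 mm: the sphere does not reach this height (|z−center|=8.750 > r=8); the cone at (2, 4.5) contributes a regular 16-gon of circumradius 2.784 (interpolated between r1=3.5 and r2=2 at t=0.477) (perimeter = 2·16·2.784·sin(180°/16) = 17.38 mm); Combining (union): only the cone at (2, 4.5) is present, so the union is just that shape — boundary = 17.38 mm; (whole slice rotated 20° about Z — lengths, areas and connectivity unchanged). Overall, the cross-section is a single solid region. Total boundary length (outer) = 17.38 mm.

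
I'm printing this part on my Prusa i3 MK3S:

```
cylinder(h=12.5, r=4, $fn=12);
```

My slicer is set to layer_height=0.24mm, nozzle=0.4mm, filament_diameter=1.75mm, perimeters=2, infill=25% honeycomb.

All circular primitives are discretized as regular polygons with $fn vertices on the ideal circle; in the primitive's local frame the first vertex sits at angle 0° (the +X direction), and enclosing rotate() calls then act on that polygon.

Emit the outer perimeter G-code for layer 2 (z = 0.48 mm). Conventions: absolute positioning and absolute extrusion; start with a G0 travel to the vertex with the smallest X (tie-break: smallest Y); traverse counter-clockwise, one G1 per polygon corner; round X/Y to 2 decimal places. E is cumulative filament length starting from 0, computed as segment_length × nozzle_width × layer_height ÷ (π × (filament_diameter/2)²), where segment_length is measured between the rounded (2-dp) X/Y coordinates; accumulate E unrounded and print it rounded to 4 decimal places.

At z = 0.48 mm: the cylinder: section is a regular 12-gon, circumradius r=4. The outline is a single polygon with 12 vertices. Extrusion per mm of travel: 0.4 × 0.24 / (π × 0.875²) = 0.039912. Accumulating E over each segment gives final E = 0.9911.

G0 X-4.00 Y0.00 Z0.48
G1 X-3.46 Y-2.00 E0.0827
G1 X-2.00 Y-3.46 E0.1651
G1 X0.00 Y-4.00 E0.2478
G1 X2.00 Y-3.46 E0.3305
G1 X3.46 Y-2.00 E0.4129
G1 X4.00 Y0.00 E0.4955
G1 X3.46 Y2.00 E0.5782
G1 X2.00 Y3.46 E0.6606
G1 X0.00 Y4.00 E0.7433
G1 X-2.00 Y3.46 E0.8260
G1 X-3.46 Y2.00 E0.9084
G1 X-4.00 Y0.00 E0.9911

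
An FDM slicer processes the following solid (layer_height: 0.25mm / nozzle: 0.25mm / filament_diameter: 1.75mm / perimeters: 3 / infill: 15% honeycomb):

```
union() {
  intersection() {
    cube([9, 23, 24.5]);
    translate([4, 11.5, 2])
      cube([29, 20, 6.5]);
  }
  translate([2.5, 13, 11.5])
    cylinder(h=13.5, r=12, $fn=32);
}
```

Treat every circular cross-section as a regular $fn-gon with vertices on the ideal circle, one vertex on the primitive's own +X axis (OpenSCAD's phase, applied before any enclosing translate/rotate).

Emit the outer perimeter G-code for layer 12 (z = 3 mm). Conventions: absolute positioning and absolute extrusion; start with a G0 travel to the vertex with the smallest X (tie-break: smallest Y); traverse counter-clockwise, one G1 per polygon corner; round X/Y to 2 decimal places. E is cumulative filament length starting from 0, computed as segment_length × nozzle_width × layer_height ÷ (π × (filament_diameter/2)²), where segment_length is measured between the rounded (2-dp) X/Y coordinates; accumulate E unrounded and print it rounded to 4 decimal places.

At z = 3 mm: the 9×23 cube contributes its full rectangle; the cube at (4, 11.5) (footprint 29×20) is included at this height; After intersecting: the 29×20 cube at (4, 11.5) partially overlaps the 9×23 cube; clipping to the common part keeps 57.50 mm² — 1 connected region; the cylinder at (2.5, 13) does not reach this height (z outside [11.5, 25]); Merging all regions: only that combined region is present, so the union is just that shape — 1 connected region. The outline is a single polygon with 4 vertices. Extrusion per mm of travel: 0.25 × 0.25 / (π × 0.875²) = 0.025984. Accumulating E over each segment gives final E = 0.8575.

G0 X4.00 Y11.50 Z3.00
G1 X9.00 Y11.50 E0.1299
G1 X9.00 Y23.00 E0.4287
G1 X4.00 Y23.00 E0.5587
G1 X4.00 Y11.50 E0.8575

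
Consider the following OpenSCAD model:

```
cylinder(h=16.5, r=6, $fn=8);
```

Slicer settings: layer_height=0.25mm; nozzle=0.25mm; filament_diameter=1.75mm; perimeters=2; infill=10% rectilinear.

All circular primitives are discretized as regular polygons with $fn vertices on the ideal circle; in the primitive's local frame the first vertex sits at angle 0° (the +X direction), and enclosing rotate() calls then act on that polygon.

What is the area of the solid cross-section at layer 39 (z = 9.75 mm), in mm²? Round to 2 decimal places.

At z = 9.75 mm: the r=6 cylinder contributes a regular 8-gon of circumradius 6 (area = (8/2)·6.000²·sin(360°/8) = 101.82 mm²). Overall, the cross-section is a single solid region. Net area = 101.82 mm².

101.82 mm²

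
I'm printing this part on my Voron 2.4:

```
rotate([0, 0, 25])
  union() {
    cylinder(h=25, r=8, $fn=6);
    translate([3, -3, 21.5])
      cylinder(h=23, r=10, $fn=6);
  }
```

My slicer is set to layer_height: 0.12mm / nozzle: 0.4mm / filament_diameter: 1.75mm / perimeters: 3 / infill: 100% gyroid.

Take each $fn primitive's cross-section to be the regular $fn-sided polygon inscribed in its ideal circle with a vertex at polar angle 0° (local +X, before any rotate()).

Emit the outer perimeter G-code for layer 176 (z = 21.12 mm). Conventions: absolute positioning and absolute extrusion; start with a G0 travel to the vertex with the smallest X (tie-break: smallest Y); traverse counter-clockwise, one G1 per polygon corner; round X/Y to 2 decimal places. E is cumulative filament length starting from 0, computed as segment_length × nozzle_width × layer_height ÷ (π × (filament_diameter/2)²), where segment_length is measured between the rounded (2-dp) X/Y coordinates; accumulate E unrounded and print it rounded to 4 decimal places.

At z = 21.12 mm: the r=8 cylinder contributes a regular 6-gon of circumradius 8; the cylinder at (3, -3) is absent (z outside [21.5, 44.5]); Taking the union: only the r=8 cylinder is present, so the union is just that shape — 1 connected region; (whole slice rotated 25° about Z — lengths, areas and connectivity unchanged). The outline is a single polygon with 6 vertices. Extrusion per mm of travel: 0.4 × 0.12 / (π × 0.875²) = 0.019956. Accumulating E over each segment gives final E = 0.9578.

G0 X-7.25 Y-3.38 Z21.12
G1 X-0.70 Y-7.97 E0.1596
G1 X6.55 Y-4.59 E0.3192
G1 X7.25 Y3.38 E0.4789
G1 X0.70 Y7.97 E0.6385
G1 X-6.55 Y4.59 E0.7982
G1 X-7.25 Y-3.38 E0.9578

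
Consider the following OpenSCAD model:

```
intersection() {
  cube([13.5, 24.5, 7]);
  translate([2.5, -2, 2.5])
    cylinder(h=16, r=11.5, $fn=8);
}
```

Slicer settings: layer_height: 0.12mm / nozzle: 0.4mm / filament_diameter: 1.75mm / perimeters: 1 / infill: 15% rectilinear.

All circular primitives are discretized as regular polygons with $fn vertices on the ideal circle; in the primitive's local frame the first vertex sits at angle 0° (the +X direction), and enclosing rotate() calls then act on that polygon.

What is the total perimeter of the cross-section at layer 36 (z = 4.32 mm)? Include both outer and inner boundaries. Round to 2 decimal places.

39.78 mm

At z = 4.32 mm: the cube (footprint 13.5×24.5) is included at this height (perimeter 76.00 mm); the cylinder at (2.5, -2): section is a regular 8-gon, circumradius r=11.5 (perimeter = 2·8·11.500·sin(180°/8) = 70.41 mm); Taking the intersection: the r=11.5 cylinder at (2.5, -2) partially overlaps the 13.5×24.5 cube; clipping to the common part keeps 93.80 mm² — boundary = 39.78 mm. Overall, the cross-section is a single solid region. Total boundary length (outer) = 39.78 mm.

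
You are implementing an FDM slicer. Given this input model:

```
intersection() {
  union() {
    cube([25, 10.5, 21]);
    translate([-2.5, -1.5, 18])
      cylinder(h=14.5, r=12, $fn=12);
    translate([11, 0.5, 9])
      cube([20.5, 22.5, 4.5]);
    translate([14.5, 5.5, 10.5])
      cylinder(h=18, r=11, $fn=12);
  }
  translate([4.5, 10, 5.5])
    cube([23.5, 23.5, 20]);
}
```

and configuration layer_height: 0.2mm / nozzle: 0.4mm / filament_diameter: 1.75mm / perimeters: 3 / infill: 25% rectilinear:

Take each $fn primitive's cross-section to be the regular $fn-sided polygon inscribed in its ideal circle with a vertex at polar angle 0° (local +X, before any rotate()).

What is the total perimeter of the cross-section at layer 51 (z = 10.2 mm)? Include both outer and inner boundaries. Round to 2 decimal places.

At z = 10.2 mm: the cube is present — its section is the full 25×10.5 rectangle (perimeter 71.00 mm); the cylinder at (-2.5, -1.5) is not intersected at this z (z outside [18, 32.5]); the cube at (11, 0.5) (footprint 20.5×22.5) is included at this height (perimeter 86.00 mm); the cylinder at (14.5, 5.5) is not intersected at this z (z outside [10.5, 28.5]); Merging all regions: the regions partially overlap (shared area 140.00 mm²), so the edge portions inside another operand are dropped and the merged outline is re-measured after clipping — boundary = 109.00 mm; the cube at (4.5, 10) (footprint 23.5×23.5) is included at this height (perimeter 94.00 mm); Taking the intersection: the 23.5×23.5 cube at (4.5, 10) partially overlaps the result so far; clipping to the common part keeps 224.25 mm² — boundary = 73.00 mm. Overall, the cross-section is a single solid region. Total boundary length (outer) = 73.00 mm.

73.00 mm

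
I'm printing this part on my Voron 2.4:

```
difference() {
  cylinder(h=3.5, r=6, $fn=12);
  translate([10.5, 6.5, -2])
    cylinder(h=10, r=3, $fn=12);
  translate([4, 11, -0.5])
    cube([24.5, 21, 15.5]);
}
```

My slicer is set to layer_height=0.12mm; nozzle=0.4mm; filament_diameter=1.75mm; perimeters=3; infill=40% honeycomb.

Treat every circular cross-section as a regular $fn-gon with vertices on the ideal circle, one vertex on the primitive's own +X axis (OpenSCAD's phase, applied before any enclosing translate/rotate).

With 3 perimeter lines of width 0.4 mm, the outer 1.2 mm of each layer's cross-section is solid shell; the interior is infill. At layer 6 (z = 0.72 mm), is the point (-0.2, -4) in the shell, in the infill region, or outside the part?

infill

At z = 0.72 mm: the cylinder: section is a regular 12-gon, circumradius r=6; the cylinder at (10.5, 6.5): section is a regular 12-gon, circumradius r=3; the cube at (4, 11) (footprint 24.5×21) is included at this height; Subtracting the remaining from the first: starting from the r=6 cylinder, the r=3 cylinder at (10.5, 6.5) misses the remaining region (no effect); the 24.5×21 cube at (4, 11) misses the remaining region (no effect) — 1 connected region. Overall, the cross-section is a single solid region. The nearest boundary edge runs (-0.00, -6.00)→(-3.00, -5.20); distance from the point to it = 1.88 mm. The point is inside the cross-section and 1.88 mm from the nearest boundary — more than the 1.2 mm shell width (3 × 0.4), so it's in the infill interior.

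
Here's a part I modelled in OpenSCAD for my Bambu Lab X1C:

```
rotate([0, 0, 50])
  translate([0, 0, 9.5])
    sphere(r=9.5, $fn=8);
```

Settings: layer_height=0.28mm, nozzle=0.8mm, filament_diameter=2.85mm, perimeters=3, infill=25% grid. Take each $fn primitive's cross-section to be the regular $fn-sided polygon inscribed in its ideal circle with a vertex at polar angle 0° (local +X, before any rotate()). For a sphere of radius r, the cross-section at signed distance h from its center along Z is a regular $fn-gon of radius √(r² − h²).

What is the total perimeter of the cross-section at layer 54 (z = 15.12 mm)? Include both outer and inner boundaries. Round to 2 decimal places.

46.90 mm

At z = 15.12 mm: the r=9.5 sphere contributes a regular 8-gon of circumradius √(9.5²−5.62²) = 7.659 (perimeter = 2·8·7.659·sin(180°/8) = 46.90 mm); (whole slice rotated 50° about Z — lengths, areas and connectivity unchanged). Overall, the cross-section is a single solid region. Total boundary length (outer) = 46.90 mm.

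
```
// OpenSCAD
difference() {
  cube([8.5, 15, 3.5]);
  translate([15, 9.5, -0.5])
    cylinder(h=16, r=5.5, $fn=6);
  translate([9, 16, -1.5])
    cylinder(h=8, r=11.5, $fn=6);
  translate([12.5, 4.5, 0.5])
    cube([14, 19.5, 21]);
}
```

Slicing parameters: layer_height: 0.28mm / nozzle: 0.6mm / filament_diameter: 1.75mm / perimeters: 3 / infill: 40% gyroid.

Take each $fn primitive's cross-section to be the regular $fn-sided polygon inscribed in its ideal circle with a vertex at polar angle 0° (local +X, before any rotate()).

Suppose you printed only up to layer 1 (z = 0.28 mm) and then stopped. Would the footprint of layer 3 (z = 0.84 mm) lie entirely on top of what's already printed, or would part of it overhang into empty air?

Compare the two slices. At z = 0.28: the cube (footprint 8.5×15) is included at this height (area 127.50 mm²); the r=5.5 cylinder at (15, 9.5) gives a regular 6-gon of circumradius 5.5 (constant along its height) (area = (6/2)·5.500²·sin(360°/6) = 78.59 mm²); the r=11.5 cylinder at (9, 16) contributes a regular 6-gon of circumradius 11.5 (area = (6/2)·11.500²·sin(360°/6) = 343.60 mm²); the cube at (12.5, 4.5) is absent (z outside [0.5, 21.5]); After the difference (first − rest): starting from the 8.5×15 cube (127.50 mm²), the r=5.5 cylinder at (15, 9.5) misses the remaining region (no effect); the r=11.5 cylinder at (9, 16) partially overlaps it — only the 67.01 mm² overlap (of its 343.60 mm²) is removed, clipping the outline — area = 60.49 mm². At z = 0.84: the 8.5×15 cube contributes its full rectangle (area 127.50 mm²); the cylinder at (15, 9.5): section is a regular 6-gon, circumradius r=5.5 (area = (6/2)·5.500²·sin(360°/6) = 78.59 mm²); the cylinder at (9, 16): section is a regular 6-gon, circumradius r=11.5 (area = (6/2)·11.500²·sin(360°/6) = 343.60 mm²); the cube at (12.5, 4.5) (footprint 14×19.5) is included at this height (area 273.00 mm²); Subtracting the remaining from the first: starting from the 8.5×15 cube (127.50 mm²), the r=5.5 cylinder at (15, 9.5) misses the remaining region (no effect); the r=11.5 cylinder at (9, 16) partially overlaps it — only the 67.01 mm² overlap (of its 343.60 mm²) is removed, clipping the outline; the 14×19.5 cube at (12.5, 4.5) misses the remaining region (no effect) — area = 60.49 mm². Checking containment: the cross-section at z = 0.84 is a subset of the cross-section at z = 0.28.

entirely on top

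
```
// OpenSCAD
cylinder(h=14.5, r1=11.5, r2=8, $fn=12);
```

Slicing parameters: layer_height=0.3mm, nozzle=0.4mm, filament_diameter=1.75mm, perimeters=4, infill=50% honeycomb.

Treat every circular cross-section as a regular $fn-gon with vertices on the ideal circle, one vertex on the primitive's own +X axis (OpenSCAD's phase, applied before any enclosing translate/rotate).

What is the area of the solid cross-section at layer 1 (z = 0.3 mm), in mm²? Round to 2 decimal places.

At z = 0.3 mm: the cone contributes a regular 12-gon of circumradius 11.428 (interpolated between r1=11.5 and r2=8 at t=0.021) (area = (12/2)·11.428²·sin(360°/12) = 391.77 mm²). Overall, the cross-section is a single solid region. Net area = 391.77 mm².

391.77 mm²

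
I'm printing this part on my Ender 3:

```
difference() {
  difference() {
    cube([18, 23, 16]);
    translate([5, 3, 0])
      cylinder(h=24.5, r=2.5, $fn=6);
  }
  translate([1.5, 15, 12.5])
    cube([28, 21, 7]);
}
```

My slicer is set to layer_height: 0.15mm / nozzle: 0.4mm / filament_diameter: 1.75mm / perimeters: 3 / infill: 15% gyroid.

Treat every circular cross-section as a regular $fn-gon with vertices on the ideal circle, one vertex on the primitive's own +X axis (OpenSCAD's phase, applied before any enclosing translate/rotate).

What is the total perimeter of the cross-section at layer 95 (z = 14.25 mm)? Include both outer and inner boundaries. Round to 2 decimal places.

At z = 14.25 mm: the 18×23 cube contributes its full rectangle (perimeter 82.00 mm); the r=2.5 cylinder at (5, 3) contributes a regular 6-gon of circumradius 2.5 (perimeter = 2·6·2.500·sin(180°/6) = 15.00 mm); Subtracting the remaining from the first: starting from the 18×23 cube, the r=2.5 cylinder at (5, 3) lies wholly inside it (removes its full 16.24 mm² and its 15.00 mm outline becomes a hole wall) — boundary (outer + 1 inner loop) = 97.00 mm; the 28×21 cube at (1.5, 15) contributes its full rectangle (perimeter 98.00 mm); Taking the first minus the rest: starting from the result so far, the 28×21 cube at (1.5, 15) partially overlaps it — only the 132.00 mm² overlap (of its 588.00 mm²) is removed, clipping the outline — boundary (outer + 1 inner loop) = 97.00 mm. Overall, the cross-section is one region with 1 hole. Total boundary length (outer + inner) = 97.00 mm.

97.00 mm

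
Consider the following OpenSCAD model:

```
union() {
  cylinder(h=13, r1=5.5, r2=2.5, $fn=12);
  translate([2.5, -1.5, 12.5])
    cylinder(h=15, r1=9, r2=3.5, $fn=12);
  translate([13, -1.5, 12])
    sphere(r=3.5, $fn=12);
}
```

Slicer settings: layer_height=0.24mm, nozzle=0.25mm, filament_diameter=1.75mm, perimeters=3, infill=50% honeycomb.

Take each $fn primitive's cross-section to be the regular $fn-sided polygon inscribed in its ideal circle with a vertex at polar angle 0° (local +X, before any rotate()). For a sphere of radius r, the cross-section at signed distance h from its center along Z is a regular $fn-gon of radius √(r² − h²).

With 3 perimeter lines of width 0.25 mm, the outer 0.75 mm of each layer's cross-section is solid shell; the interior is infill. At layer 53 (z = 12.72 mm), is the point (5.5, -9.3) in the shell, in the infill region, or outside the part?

shell

At z = 12.72 mm: the cone contributes a regular 12-gon of circumradius 2.565 (interpolated between r1=5.5 and r2=2.5 at t=0.978); the cone at (2.5, -1.5) contributes a regular 12-gon of circumradius 8.919 (interpolated between r1=9 and r2=3.5 at t=0.015); the r=3.5 sphere at (13, -1.5) contributes a regular 12-gon of circumradius √(3.5²−0.72²) = 3.425; Taking the union: the regions partially overlap (shared area 25.15 mm²), so overlapping operands fuse into one piece — 1 connected region. Overall, the cross-section is a single solid region. The nearest boundary edge runs (6.96, -9.22)→(2.50, -10.42); distance from the point to it = 0.30 mm. The point is inside the cross-section, 0.30 mm from the nearest boundary — within the 0.75 mm shell band (3 × 0.25).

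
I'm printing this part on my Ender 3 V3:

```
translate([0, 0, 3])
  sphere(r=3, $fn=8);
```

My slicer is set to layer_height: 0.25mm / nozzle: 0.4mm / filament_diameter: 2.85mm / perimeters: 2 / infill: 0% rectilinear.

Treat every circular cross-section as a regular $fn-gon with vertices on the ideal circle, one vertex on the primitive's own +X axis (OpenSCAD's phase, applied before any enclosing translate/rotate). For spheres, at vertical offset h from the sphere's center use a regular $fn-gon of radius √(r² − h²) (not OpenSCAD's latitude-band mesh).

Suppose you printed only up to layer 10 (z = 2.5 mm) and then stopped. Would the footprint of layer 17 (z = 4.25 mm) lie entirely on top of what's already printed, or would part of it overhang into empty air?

entirely on top

Compare the two slices. At z = 2.5: the r=3 sphere contributes a regular 8-gon of circumradius √(3²−0.5²) = 2.958 (area = (8/2)·2.958²·sin(360°/8) = 24.75 mm²). At z = 4.25: the sphere: section is a regular 8-gon, circumradius = √(r²−h²) = √(3²−1.25²) = 2.727 (area = (8/2)·2.727²·sin(360°/8) = 21.04 mm²). Checking containment: the cross-section at z = 4.25 is a subset of the cross-section at z = 2.5.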